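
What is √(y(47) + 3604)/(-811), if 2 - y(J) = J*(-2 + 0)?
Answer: -10*√37/811 ≈ -0.075003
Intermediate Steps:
y(J) = 2 + 2*J (y(J) = 2 - J*(-2 + 0) = 2 - J*(-2) = 2 - (-2)*J = 2 + 2*J)
√(y(47) + 3604)/(-811) = √((2 + 2*47) + 3604)/(-811) = √((2 + 94) + 3604)*(-1/811) = √(96 + 3604)*(-1/811) = √3700*(-1/811) = (10*√37)*(-1/811) = -10*√37/811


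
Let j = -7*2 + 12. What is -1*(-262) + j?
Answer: 260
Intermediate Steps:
j = -2 (j = -14 + 12 = -2)
-1*(-262) + j = -1*(-262) - 2 = 262 - 2 = 260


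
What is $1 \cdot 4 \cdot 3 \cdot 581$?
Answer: $6972$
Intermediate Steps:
$1 \cdot 4 \cdot 3 \cdot 581 = 4 \cdot 3 \cdot 581 = 12 \cdot 581 = 6972$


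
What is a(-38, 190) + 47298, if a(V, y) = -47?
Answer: 47251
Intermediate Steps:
a(-38, 190) + 47298 = -47 + 47298 = 47251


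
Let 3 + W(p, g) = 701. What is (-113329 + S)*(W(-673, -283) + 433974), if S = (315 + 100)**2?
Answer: 25600442112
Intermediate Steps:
W(p, g) = 698 (W(p, g) = -3 + 701 = 698)
S = 172225 (S = 415**2 = 172225)
(-113329 + S)*(W(-673, -283) + 433974) = (-113329 + 172225)*(698 + 433974) = 58896*434672 = 25600442112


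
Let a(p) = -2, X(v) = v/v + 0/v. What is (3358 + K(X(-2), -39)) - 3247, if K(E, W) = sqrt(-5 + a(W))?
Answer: 111 + I*sqrt(7) ≈ 111.0 + 2.6458*I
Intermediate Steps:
X(v) = 1 (X(v) = 1 + 0 = 1)
K(E, W) = I*sqrt(7) (K(E, W) = sqrt(-5 - 2) = sqrt(-7) = I*sqrt(7))
(3358 + K(X(-2), -39)) - 3247 = (3358 + I*sqrt(7)) - 3247 = 111 + I*sqrt(7)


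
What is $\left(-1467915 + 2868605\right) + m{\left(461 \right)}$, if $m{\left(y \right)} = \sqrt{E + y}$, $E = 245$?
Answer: $1400690 + \sqrt{706} \approx 1.4007 \cdot 10^{6}$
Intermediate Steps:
$m{\left(y \right)} = \sqrt{245 + y}$
$\left(-1467915 + 2868605\right) + m{\left(461 \right)} = \left(-1467915 + 2868605\right) + \sqrt{245 + 461} = 1400690 + \sqrt{706}$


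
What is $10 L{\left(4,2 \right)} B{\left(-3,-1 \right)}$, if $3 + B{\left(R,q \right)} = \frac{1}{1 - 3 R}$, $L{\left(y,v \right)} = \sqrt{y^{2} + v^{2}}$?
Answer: $- 58 \sqrt{5} \approx -129.69$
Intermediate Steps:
$L{\left(y,v \right)} = \sqrt{v^{2} + y^{2}}$
$B{\left(R,q \right)} = -3 + \frac{1}{1 - 3 R}$
$10 L{\left(4,2 \right)} B{\left(-3,-1 \right)} = 10 \sqrt{2^{2} + 4^{2}} \frac{2 - -27}{-1 + 3 \left(-3\right)} = 10 \sqrt{4 + 16} \frac{2 + 27}{-1 - 9} = 10 \sqrt{20} \frac{1}{-10} \cdot 29 = 10 \cdot 2 \sqrt{5} \left(\left(- \frac{1}{10}\right) 29\right) = 20 \sqrt{5} \left(- \frac{29}{10}\right) = - 58 \sqrt{5}$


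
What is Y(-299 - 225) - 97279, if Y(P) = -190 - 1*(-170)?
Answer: -97299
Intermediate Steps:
Y(P) = -20 (Y(P) = -190 + 170 = -20)
Y(-299 - 225) - 97279 = -20 - 97279 = -97299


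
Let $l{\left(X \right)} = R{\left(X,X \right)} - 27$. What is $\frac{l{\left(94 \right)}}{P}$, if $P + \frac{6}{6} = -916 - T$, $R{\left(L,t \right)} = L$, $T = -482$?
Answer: $- \frac{67}{435} \approx -0.15402$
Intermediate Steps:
$l{\left(X \right)} = -27 + X$ ($l{\left(X \right)} = X - 27 = -27 + X$)
$P = -435$ ($P = -1 - 434 = -435$)
$\frac{l{\left(94 \right)}}{P} = \frac{-27 + 94}{-435} = 67 \left(- \frac{1}{435}\right) = - \frac{67}{435}$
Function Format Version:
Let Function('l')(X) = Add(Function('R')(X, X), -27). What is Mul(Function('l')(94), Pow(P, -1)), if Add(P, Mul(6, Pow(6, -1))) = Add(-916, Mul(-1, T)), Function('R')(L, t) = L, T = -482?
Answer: Rational(-67, 435) ≈ -0.15402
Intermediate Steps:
Function('l')(X) = Add(-27, X) (Function('l')(X) = Add(X, -27) = Add(-27, X))
P = -435 (P = Add(-1, Add(-916, Mul(-1, -482))) = Add(-1, Add(-916, 482)) = Add(-1, -434) = -435)
Mul(Function('l')(94), Pow(P, -1)) = Mul(Add(-27, 94), Pow(-435, -1)) = Mul(67, Rational(-1, 435)) = Rational(-67, 435)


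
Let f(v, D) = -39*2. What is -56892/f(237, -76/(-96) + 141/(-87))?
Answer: 9482/13 ≈ 729.38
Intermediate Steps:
f(v, D) = -78
-56892/f(237, -76/(-96) + 141/(-87)) = -56892/(-78) = -56892*(-1/78) = 9482/13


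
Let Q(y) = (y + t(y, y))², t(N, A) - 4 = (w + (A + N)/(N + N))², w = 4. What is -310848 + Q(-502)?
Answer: -87119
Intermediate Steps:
t(N, A) = 4 + (4 + (A + N)/(2*N))² (t(N, A) = 4 + (4 + (A + N)/(N + N))² = 4 + (4 + (A + N)/((2*N)))² = 4 + (4 + (A + N)*(1/(2*N)))² = 4 + (4 + (A + N)/(2*N))²)
Q(y) = (29 + y)² (Q(y) = (y + (4 + (y + 9*y)²/(4*y²)))² = (y + (4 + (10*y)²/(4*y²)))² = (y + (4 + (100*y²)/(4*y²)))² = (y + (4 + 25))² = (y + 29)² = (29 + y)²)
-310848 + Q(-502) = -310848 + (29 - 502)² = -310848 + (-473)² = -310848 + 223729 = -87119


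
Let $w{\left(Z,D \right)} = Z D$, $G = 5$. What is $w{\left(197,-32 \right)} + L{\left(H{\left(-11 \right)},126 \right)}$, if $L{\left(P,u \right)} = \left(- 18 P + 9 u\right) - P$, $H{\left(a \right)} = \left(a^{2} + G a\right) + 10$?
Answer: $-6614$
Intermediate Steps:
$H{\left(a \right)} = 10 + a^{2} + 5 a$ ($H{\left(a \right)} = \left(a^{2} + 5 a\right) + 10 = 10 + a^{2} + 5 a$)
$w{\left(Z,D \right)} = D Z$
$L{\left(P,u \right)} = - 19 P + 9 u$
$w{\left(197,-32 \right)} + L{\left(H{\left(-11 \right)},126 \right)} = \left(-32\right) 197 + \left(- 19 \left(10 + \left(-11\right)^{2} + 5 \left(-11\right)\right) + 9 \cdot 126\right) = -6304 + \left(- 19 \left(10 + 121 - 55\right) + 1134\right) = -6304 + \left(\left(-19\right) 76 + 1134\right) = -6304 + \left(-1444 + 1134\right) = -6304 - 310 = -6614$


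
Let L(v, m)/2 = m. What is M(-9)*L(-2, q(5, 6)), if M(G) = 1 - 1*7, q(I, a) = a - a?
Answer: 0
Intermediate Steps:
q(I, a) = 0
L(v, m) = 2*m
M(G) = -6 (M(G) = 1 - 7 = -6)
M(-9)*L(-2, q(5, 6)) = -12*0 = -6*0 = 0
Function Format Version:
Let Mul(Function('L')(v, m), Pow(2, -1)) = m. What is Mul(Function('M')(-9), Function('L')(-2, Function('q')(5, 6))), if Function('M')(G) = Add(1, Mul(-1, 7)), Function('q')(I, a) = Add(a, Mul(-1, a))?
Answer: 0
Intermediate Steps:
Function('q')(I, a) = 0
Function('L')(v, m) = Mul(2, m)
Function('M')(G) = -6 (Function('M')(G) = Add(1, -7) = -6)
Mul(Function('M')(-9), Function('L')(-2, Function('q')(5, 6))) = Mul(-6, Mul(2, 0)) = Mul(-6, 0) = 0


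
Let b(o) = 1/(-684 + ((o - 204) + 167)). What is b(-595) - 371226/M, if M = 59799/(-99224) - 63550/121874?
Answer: 2953874735924251145/8944607570108 ≈ 3.3024e+5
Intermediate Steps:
M = -6796814263/6046412888 (M = 59799*(-1/99224) - 63550*1/121874 = -59799/99224 - 31775/60937 = -6796814263/6046412888 ≈ -1.1241)
b(o) = 1/(-721 + o) (b(o) = 1/(-684 + ((-204 + o) + 167)) = 1/(-684 + (-37 + o)) = 1/(-721 + o))
b(-595) - 371226/M = 1/(-721 - 595) - 371226/(-6796814263/6046412888) = 1/(-1316) - 371226*(-6046412888/6796814263) = -1/1316 + 2244585670760688/6796814263 = 2953874735924251145/8944607570108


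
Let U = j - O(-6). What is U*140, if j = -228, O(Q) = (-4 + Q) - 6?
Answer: -29680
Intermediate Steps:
O(Q) = -10 + Q
U = -212 (U = -228 - (-10 - 6) = -228 - 1*(-16) = -228 + 16 = -212)
U*140 = -212*140 = -29680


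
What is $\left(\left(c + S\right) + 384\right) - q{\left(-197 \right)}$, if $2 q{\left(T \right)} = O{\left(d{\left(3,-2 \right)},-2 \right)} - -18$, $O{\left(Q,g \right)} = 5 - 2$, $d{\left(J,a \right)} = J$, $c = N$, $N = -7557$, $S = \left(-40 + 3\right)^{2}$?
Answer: $- \frac{11629}{2} \approx -5814.5$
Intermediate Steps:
$S = 1369$ ($S = \left(-37\right)^{2} = 1369$)
$c = -7557$
$O{\left(Q,g \right)} = 3$
$q{\left(T \right)} = \frac{21}{2}$ ($q{\left(T \right)} = \frac{3 - -18}{2} = \frac{3 + 18}{2} = \frac{1}{2} \cdot 21 = \frac{21}{2}$)
$\left(\left(c + S\right) + 384\right) - q{\left(-197 \right)} = \left(\left(-7557 + 1369\right) + 384\right) - \frac{21}{2} = \left(-6188 + 384\right) - \frac{21}{2} = -5804 - \frac{21}{2} = - \frac{11629}{2}$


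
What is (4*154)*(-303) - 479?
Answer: -187127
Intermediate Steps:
(4*154)*(-303) - 479 = 616*(-303) - 479 = -186648 - 479 = -187127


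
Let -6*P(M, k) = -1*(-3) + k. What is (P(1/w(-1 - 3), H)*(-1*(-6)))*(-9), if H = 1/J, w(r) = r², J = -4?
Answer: 99/4 ≈ 24.750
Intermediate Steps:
H = -¼ (H = 1/(-4) = -¼ ≈ -0.25000)
P(M, k) = -½ - k/6 (P(M, k) = -(-1*(-3) + k)/6 = -(3 + k)/6 = -½ - k/6)
(P(1/w(-1 - 3), H)*(-1*(-6)))*(-9) = ((-½ - ⅙*(-¼))*(-1*(-6)))*(-9) = ((-½ + 1/24)*6)*(-9) = -11/24*6*(-9) = -11/4*(-9) = 99/4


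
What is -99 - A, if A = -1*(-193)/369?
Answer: -36724/369 ≈ -99.523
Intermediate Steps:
A = 193/369 (A = 193*(1/369) = 193/369 ≈ 0.52304)
-99 - A = -99 - 1*193/369 = -99 - 193/369 = -36724/369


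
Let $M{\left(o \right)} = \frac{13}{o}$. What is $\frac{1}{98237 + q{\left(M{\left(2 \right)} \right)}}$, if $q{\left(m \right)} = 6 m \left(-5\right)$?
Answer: $\frac{1}{98042} \approx 1.02 \cdot 10^{-5}$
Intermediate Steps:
$q{\left(m \right)} = - 30 m$
$\frac{1}{98237 + q{\left(M{\left(2 \right)} \right)}} = \frac{1}{98237 - 30 \cdot \frac{13}{2}} = \frac{1}{98237 - 30 \cdot 13 \cdot \frac{1}{2}} = \frac{1}{98237 - 195} = \frac{1}{98042}$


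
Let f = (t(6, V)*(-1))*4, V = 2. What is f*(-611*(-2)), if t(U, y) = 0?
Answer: 0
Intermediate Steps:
f = 0 (f = (0*(-1))*4 = 0*4 = 0)
f*(-611*(-2)) = 0*(-611*(-2)) = 0*1222 = 0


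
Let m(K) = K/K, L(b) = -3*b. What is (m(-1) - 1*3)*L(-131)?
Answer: -786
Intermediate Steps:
m(K) = 1
(m(-1) - 1*3)*L(-131) = (1 - 1*3)*(-3*(-131)) = (1 - 3)*393 = -2*393 = -786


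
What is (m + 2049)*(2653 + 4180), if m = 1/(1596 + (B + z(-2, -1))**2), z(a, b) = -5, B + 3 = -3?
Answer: 24039409622/1717 ≈ 1.4001e+7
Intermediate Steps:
B = -6 (B = -3 - 3 = -6)
m = 1/1717 (m = 1/(1596 + (-6 - 5)**2) = 1/(1596 + (-11)**2) = 1/(1596 + 121) = 1/1717 ≈ 0.00058241)
(m + 2049)*(2653 + 4180) = (1/1717 + 2049)*(2653 + 4180) = (3518134/1717)*6833 = 24039409622/1717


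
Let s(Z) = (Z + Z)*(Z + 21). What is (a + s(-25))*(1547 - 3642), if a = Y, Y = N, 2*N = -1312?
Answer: 955320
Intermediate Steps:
N = -656 (N = (½)*(-1312) = -656)
Y = -656
s(Z) = 2*Z*(21 + Z) (s(Z) = (2*Z)*(21 + Z) = 2*Z*(21 + Z))
a = -656
(a + s(-25))*(1547 - 3642) = (-656 + 2*(-25)*(21 - 25))*(1547 - 3642) = (-656 + 2*(-25)*(-4))*(-2095) = (-656 + 200)*(-2095) = -456*(-2095) = 955320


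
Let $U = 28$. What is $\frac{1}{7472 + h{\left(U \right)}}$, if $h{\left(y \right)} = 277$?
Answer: $\frac{1}{7749} \approx 0.00012905$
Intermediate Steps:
$\frac{1}{7472 + h{\left(U \right)}} = \frac{1}{7472 + 277} = \frac{1}{7749}$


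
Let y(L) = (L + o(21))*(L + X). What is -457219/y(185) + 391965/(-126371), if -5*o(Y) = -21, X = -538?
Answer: 524930575/140199598 ≈ 3.7442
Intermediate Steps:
o(Y) = 21/5 (o(Y) = -⅕*(-21) = 21/5)
y(L) = (-538 + L)*(21/5 + L) (y(L) = (L + 21/5)*(L - 538) = (21/5 + L)*(-538 + L) = (-538 + L)*(21/5 + L))
-457219/y(185) + 391965/(-126371) = -457219/(-11298/5 + 185² - 2669/5*185) + 391965/(-126371) = -457219/(-11298/5 + 34225 - 98753) + 391965*(-1/126371) = -457219/(-333938/5) - 55995/18053 = -457219*(-5/333938) - 55995/18053 = 53165/7766 - 55995/18053 = 524930575/140199598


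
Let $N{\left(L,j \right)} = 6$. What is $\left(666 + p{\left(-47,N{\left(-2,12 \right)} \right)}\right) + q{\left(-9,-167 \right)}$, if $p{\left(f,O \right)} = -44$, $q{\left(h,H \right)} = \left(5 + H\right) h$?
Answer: $2080$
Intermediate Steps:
$q{\left(h,H \right)} = h \left(5 + H\right)$
$\left(666 + p{\left(-47,N{\left(-2,12 \right)} \right)}\right) + q{\left(-9,-167 \right)} = \left(666 - 44\right) - 9 \left(5 - 167\right) = 622 - -1458 = 622 + 1458 = 2080$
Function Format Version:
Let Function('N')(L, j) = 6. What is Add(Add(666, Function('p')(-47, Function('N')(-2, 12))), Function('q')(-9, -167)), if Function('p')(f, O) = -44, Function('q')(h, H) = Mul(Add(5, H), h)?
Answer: 2080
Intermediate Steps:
Function('q')(h, H) = Mul(h, Add(5, H))
Add(Add(666, Function('p')(-47, Function('N')(-2, 12))), Function('q')(-9, -167)) = Add(Add(666, -44), Mul(-9, Add(5, -167))) = Add(622, Mul(-9, -162)) = Add(622, 1458) = 2080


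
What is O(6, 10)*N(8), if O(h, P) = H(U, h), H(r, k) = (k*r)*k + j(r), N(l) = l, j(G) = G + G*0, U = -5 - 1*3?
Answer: -2368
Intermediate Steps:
U = -8 (U = -5 - 3 = -8)
j(G) = G (j(G) = G + 0 = G)
H(r, k) = r + r*k**2 (H(r, k) = (k*r)*k + r = r*k**2 + r = r + r*k**2)
O(h, P) = -8 - 8*h**2 (O(h, P) = -8*(1 + h**2) = -8 - 8*h**2)
O(6, 10)*N(8) = (-8 - 8*6**2)*8 = (-8 - 8*36)*8 = (-8 - 288)*8 = -296*8 = -2368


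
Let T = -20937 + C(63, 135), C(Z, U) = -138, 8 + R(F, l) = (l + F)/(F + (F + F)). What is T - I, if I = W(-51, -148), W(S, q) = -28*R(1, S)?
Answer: -65297/3 ≈ -21766.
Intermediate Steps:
R(F, l) = -8 + (F + l)/(3*F) (R(F, l) = -8 + (l + F)/(F + (F + F)) = -8 + (F + l)/(F + 2*F) = -8 + (F + l)/((3*F)) = -8 + (F + l)*(1/(3*F)) = -8 + (F + l)/(3*F))
W(S, q) = 644/3 - 28*S/3 (W(S, q) = -28*(S - 23*1)/(3*1) = -28*(S - 23)/3 = -28*(-23 + S)/3 = -28*(-23/3 + S/3) = 644/3 - 28*S/3)
I = 2072/3 (I = 644/3 - 28/3*(-51) = 644/3 + 476 = 2072/3 ≈ 690.67)
T = -21075 (T = -20937 - 138 = -21075)
T - I = -21075 - 1*2072/3 = -21075 - 2072/3 = -65297/3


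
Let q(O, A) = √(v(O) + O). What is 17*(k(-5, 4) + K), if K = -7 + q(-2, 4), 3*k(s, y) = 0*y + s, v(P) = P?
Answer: -442/3 + 34*I ≈ -147.33 + 34.0*I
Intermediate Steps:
k(s, y) = s/3 (k(s, y) = (0*y + s)/3 = (0 + s)/3 = s/3)
q(O, A) = √2*√O (q(O, A) = √(O + O) = √(2*O) = √2*√O)
K = -7 + 2*I (K = -7 + √2*√(-2) = -7 + √2*(I*√2) = -7 + 2*I ≈ -7.0 + 2.0*I)
17*(k(-5, 4) + K) = 17*((⅓)*(-5) + (-7 + 2*I)) = 17*(-5/3 + (-7 + 2*I)) = 17*(-26/3 + 2*I) = -442/3 + 34*I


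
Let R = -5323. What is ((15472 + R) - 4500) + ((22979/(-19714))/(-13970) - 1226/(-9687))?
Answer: 1370089960449563/242531287860 ≈ 5649.1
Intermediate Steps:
((15472 + R) - 4500) + ((22979/(-19714))/(-13970) - 1226/(-9687)) = ((15472 - 5323) - 4500) + ((22979/(-19714))/(-13970) - 1226/(-9687)) = (10149 - 4500) + ((22979*(-1/19714))*(-1/13970) - 1226*(-1/9687)) = 5649 + (-22979/19714*(-1/13970) + 1226/9687) = 5649 + (2089/25036780 + 1226/9687) = 5649 + 30715328423/242531287860 = 1370089960449563/242531287860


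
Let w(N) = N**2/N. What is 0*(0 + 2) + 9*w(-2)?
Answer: -18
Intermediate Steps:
w(N) = N
0*(0 + 2) + 9*w(-2) = 0*(0 + 2) + 9*(-2) = 0*2 - 18 = 0 - 18 = -18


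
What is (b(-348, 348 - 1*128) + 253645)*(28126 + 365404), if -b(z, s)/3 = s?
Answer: 99557187050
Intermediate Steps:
b(z, s) = -3*s
(b(-348, 348 - 1*128) + 253645)*(28126 + 365404) = (-3*(348 - 1*128) + 253645)*(28126 + 365404) = (-3*(348 - 128) + 253645)*393530 = (-3*220 + 253645)*393530 = (-660 + 253645)*393530 = 252985*393530 = 99557187050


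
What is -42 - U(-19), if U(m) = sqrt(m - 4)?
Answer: -42 - I*sqrt(23) ≈ -42.0 - 4.7958*I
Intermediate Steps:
U(m) = sqrt(-4 + m)
-42 - U(-19) = -42 - sqrt(-4 - 19) = -42 - sqrt(-23) = -42 - I*sqrt(23)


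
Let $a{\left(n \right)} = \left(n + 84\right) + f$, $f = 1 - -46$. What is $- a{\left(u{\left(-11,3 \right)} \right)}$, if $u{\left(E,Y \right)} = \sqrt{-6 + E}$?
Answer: $-131 - i \sqrt{17} \approx -131.0 - 4.1231 i$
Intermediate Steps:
$f = 47$ ($f = 1 + 46 = 47$)
$a{\left(n \right)} = 131 + n$ ($a{\left(n \right)} = \left(n + 84\right) + 47 = \left(84 + n\right) + 47 = 131 + n$)
$- a{\left(u{\left(-11,3 \right)} \right)} = - (131 + \sqrt{-6 - 11}) = - (131 + \sqrt{-17}) = - (131 + i \sqrt{17}) = -131 - i \sqrt{17}$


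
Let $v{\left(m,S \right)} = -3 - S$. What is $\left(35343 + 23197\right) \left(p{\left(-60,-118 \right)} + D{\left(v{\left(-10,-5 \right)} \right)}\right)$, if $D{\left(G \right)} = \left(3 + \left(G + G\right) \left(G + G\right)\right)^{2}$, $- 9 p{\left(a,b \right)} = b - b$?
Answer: $21132940$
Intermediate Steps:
$p{\left(a,b \right)} = 0$ ($p{\left(a,b \right)} = - \frac{b - b}{9} = \left(- \frac{1}{9}\right) 0 = 0$)
$D{\left(G \right)} = \left(3 + 4 G^{2}\right)^{2}$ ($D{\left(G \right)} = \left(3 + 2 G 2 G\right)^{2} = \left(3 + 4 G^{2}\right)^{2}$)
$\left(35343 + 23197\right) \left(p{\left(-60,-118 \right)} + D{\left(v{\left(-10,-5 \right)} \right)}\right) = \left(35343 + 23197\right) \left(0 + \left(3 + 4 \left(-3 - -5\right)^{2}\right)^{2}\right) = 58540 \left(0 + \left(3 + 4 \left(-3 + 5\right)^{2}\right)^{2}\right) = 58540 \left(0 + \left(3 + 4 \cdot 2^{2}\right)^{2}\right) = 58540 \left(0 + \left(3 + 4 \cdot 4\right)^{2}\right) = 58540 \left(0 + \left(3 + 16\right)^{2}\right) = 58540 \left(0 + 19^{2}\right) = 58540 \left(0 + 361\right) = 58540 \cdot 361 = 21132940$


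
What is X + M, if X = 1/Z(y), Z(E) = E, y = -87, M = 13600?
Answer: 1183199/87 ≈ 13600.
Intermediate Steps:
X = -1/87 (X = 1/(-87) = -1/87 ≈ -0.011494)
X + M = -1/87 + 13600 = 1183199/87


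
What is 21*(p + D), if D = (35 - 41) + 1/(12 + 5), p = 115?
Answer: 38934/17 ≈ 2290.2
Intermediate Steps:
D = -101/17 (D = -6 + 1/17 = -101/17 ≈ -5.9412)
21*(p + D) = 21*(115 - 101/17) = 21*(1854/17) = 38934/17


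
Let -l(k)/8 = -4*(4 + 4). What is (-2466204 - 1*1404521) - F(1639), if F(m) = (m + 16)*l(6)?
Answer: -4294405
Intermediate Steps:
l(k) = 256 (l(k) = -(-32)*(4 + 4) = -(-32)*8 = -8*(-32) = 256)
F(m) = 4096 + 256*m (F(m) = (m + 16)*256 = (16 + m)*256 = 4096 + 256*m)
(-2466204 - 1*1404521) - F(1639) = (-2466204 - 1*1404521) - (4096 + 256*1639) = (-2466204 - 1404521) - (4096 + 419584) = -3870725 - 1*423680 = -3870725 - 423680 = -4294405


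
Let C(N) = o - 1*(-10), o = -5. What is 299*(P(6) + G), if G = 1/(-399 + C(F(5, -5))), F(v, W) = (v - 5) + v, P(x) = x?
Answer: 706537/394 ≈ 1793.2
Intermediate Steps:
F(v, W) = -5 + 2*v (F(v, W) = (-5 + v) + v = -5 + 2*v)
C(N) = 5 (C(N) = -5 - 1*(-10) = -5 + 10 = 5)
G = -1/394 (G = 1/(-399 + 5) = 1/(-394) = -1/394 ≈ -0.0025381)
299*(P(6) + G) = 299*(6 - 1/394) = 299*(2363/394) = 706537/394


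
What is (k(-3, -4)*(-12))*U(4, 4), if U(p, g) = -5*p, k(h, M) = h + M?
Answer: -1680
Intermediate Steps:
k(h, M) = M + h
(k(-3, -4)*(-12))*U(4, 4) = ((-4 - 3)*(-12))*(-5*4) = -7*(-12)*(-20) = 84*(-20) = -1680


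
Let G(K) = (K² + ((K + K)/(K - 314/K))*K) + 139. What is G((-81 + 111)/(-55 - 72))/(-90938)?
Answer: -5678409683293/3713494205480606 ≈ -0.0015291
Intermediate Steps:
G(K) = 139 + K² + 2*K²/(K - 314/K) (G(K) = (K² + ((2*K)/(K - 314/K))*K) + 139 = (K² + (2*K/(K - 314/K))*K) + 139 = (K² + 2*K²/(K - 314/K)) + 139 = 139 + K² + 2*K²/(K - 314/K))
G((-81 + 111)/(-55 - 72))/(-90938) = ((-43646 + ((-81 + 111)/(-55 - 72))⁴ - 175*(-81 + 111)²/(-55 - 72)² + 2*((-81 + 111)/(-55 - 72))³)/(-314 + ((-81 + 111)/(-55 - 72))²))/(-90938) = ((-43646 + (30/(-127))⁴ - 175*(30/(-127))² + 2*(30/(-127))³)/(-314 + (30/(-127))²))*(-1/90938) = ((-43646 + (30*(-1/127))⁴ - 175*(30*(-1/127))² + 2*(30*(-1/127))³)/(-314 + (30*(-1/127))²))*(-1/90938) = ((-43646 + (-30/127)⁴ - 175*(-30/127)² + 2*(-30/127)³)/(-314 + (-30/127)²))*(-1/90938) = ((-43646 + 810000/260144641 - 175*900/16129 + 2*(-27000/2048383))/(-314 + 900/16129))*(-1/90938) = ((-43646 + 810000/260144641 - 157500/16129 - 54000/2048383)/(-5063606/16129))*(-1/90938) = -16129/5063606*(-11356819366586/260144641)*(-1/90938) = (5678409683293/40835450587)*(-1/90938) = -5678409683293/3713494205480606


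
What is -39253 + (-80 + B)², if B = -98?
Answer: -7569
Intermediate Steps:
-39253 + (-80 + B)² = -39253 + (-80 - 98)² = -39253 + (-178)² = -39253 + 31684 = -7569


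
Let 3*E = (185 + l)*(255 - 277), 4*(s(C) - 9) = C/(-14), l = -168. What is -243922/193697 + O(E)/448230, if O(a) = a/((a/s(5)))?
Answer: -1864928479/1480951920 ≈ -1.2593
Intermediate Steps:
s(C) = 9 - C/56 (s(C) = 9 + (C/(-14))/4 = 9 + (C*(-1/14))/4 = 9 + (-C/14)/4 = 9 - C/56)
E = -374/3 (E = ((185 - 168)*(255 - 277))/3 = (17*(-22))/3 = (1/3)*(-374) = -374/3 ≈ -124.67)
O(a) = 499/56 (O(a) = a/((a/(9 - 1/56*5))) = a/((a/(9 - 5/56))) = a/((a/(499/56))) = a/((a*(56/499))) = a/((56*a/499)) = a*(499/(56*a)) = 499/56)
-243922/193697 + O(E)/448230 = -243922/193697 + (499/56)/448230 = -243922*1/193697 + (499/56)*(1/448230) = -4978/3953 + 499/25100880 = -1864928479/1480951920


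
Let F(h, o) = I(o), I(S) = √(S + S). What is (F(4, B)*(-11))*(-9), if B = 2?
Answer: 198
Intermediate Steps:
I(S) = √2*√S (I(S) = √(2*S) = √2*√S)
F(h, o) = √2*√o
(F(4, B)*(-11))*(-9) = ((√2*√2)*(-11))*(-9) = (2*(-11))*(-9) = -22*(-9) = 198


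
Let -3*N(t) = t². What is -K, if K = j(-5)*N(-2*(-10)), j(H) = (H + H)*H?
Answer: 20000/3 ≈ 6666.7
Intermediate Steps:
j(H) = 2*H² (j(H) = (2*H)*H = 2*H²)
N(t) = -t²/3
K = -20000/3 (K = (2*(-5)²)*(-(-2*(-10))²/3) = (2*25)*(-⅓*20²) = 50*(-⅓*400) = 50*(-400/3) = -20000/3 ≈ -6666.7)
-K = -1*(-20000/3) = 20000/3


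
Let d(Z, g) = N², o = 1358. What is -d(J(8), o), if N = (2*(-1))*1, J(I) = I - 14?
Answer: -4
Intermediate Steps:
J(I) = -14 + I
N = -2 (N = -2*1 = -2)
d(Z, g) = 4 (d(Z, g) = (-2)² = 4)
-d(J(8), o) = -1*4 = -4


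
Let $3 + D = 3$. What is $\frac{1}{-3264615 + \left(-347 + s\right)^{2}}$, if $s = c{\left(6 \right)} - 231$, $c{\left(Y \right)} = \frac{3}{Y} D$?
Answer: $- \frac{1}{2930531} \approx -3.4124 \cdot 10^{-7}$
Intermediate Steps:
$D = 0$ ($D = -3 + 3 = 0$)
$c{\left(Y \right)} = 0$ ($c{\left(Y \right)} = \frac{3}{Y} 0 = 0$)
$s = -231$ ($s = 0 - 231 = -231$)
$\frac{1}{-3264615 + \left(-347 + s\right)^{2}} = \frac{1}{-3264615 + \left(-347 - 231\right)^{2}} = \frac{1}{-3264615 + \left(-578\right)^{2}} = \frac{1}{-3264615 + 334084} = \frac{1}{-2930531} = - \frac{1}{2930531}$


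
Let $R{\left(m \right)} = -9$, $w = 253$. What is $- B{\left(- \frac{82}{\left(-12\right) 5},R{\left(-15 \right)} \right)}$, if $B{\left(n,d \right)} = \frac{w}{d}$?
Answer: $\frac{253}{9} \approx 28.111$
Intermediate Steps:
$B{\left(n,d \right)} = \frac{253}{d}$
$- B{\left(- \frac{82}{\left(-12\right) 5},R{\left(-15 \right)} \right)} = - \frac{253}{-9} = - \frac{253 \left(-1\right)}{9} = \left(-1\right) \left(- \frac{253}{9}\right) = \frac{253}{9}$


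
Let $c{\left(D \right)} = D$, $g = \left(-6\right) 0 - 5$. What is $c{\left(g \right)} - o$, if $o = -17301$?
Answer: $17296$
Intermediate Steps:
$g = -5$ ($g = 0 - 5 = -5$)
$c{\left(g \right)} - o = -5 - -17301 = -5 + 17301 = 17296$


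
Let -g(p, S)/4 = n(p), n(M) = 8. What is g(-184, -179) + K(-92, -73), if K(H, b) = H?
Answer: -124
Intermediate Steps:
g(p, S) = -32 (g(p, S) = -4*8 = -32)
g(-184, -179) + K(-92, -73) = -32 - 92 = -124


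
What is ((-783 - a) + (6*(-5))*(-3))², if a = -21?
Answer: 451584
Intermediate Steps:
((-783 - a) + (6*(-5))*(-3))² = ((-783 - 1*(-21)) + (6*(-5))*(-3))² = ((-783 + 21) - 30*(-3))² = (-762 + 90)² = (-672)² = 451584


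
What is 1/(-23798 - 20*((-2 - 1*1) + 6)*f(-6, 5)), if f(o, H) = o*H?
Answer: -1/21998 ≈ -4.5459e-5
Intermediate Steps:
f(o, H) = H*o
1/(-23798 - 20*((-2 - 1*1) + 6)*f(-6, 5)) = 1/(-23798 - 20*((-2 - 1*1) + 6)*5*(-6)) = 1/(-23798 - 20*((-2 - 1) + 6)*(-30)) = 1/(-23798 - 20*(-3 + 6)*(-30)) = 1/(-23798 - 20*3*(-30)) = 1/(-23798 - 60*(-30)) = 1/(-23798 - 1*(-1800)) = 1/(-23798 + 1800) = 1/(-21998) = -1/21998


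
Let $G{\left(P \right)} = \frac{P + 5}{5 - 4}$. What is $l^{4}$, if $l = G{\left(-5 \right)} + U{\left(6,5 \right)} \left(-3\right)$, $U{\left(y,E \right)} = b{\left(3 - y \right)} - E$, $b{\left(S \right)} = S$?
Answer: $331776$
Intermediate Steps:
$G{\left(P \right)} = 5 + P$ ($G{\left(P \right)} = \frac{5 + P}{1} = \left(5 + P\right) 1 = 5 + P$)
$U{\left(y,E \right)} = 3 - E - y$ ($U{\left(y,E \right)} = \left(3 - y\right) - E = 3 - E - y$)
$l = 24$ ($l = \left(5 - 5\right) + \left(3 - 5 - 6\right) \left(-3\right) = 0 + \left(3 - 5 - 6\right) \left(-3\right) = 0 - -24 = 0 + 24 = 24$)
$l^{4} = 24^{4} = 331776$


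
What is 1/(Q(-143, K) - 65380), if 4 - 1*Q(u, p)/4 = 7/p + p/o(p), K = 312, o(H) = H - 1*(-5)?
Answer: -24726/1616289827 ≈ -1.5298e-5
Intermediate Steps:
o(H) = 5 + H (o(H) = H + 5 = 5 + H)
Q(u, p) = 16 - 28/p - 4*p/(5 + p) (Q(u, p) = 16 - 4*(7/p + p/(5 + p)) = 16 + (-28/p - 4*p/(5 + p)) = 16 - 28/p - 4*p/(5 + p))
1/(Q(-143, K) - 65380) = 1/(4*(-35 + 3*312**2 + 13*312)/(312*(5 + 312)) - 65380) = 1/(4*(1/312)*(-35 + 3*97344 + 4056)/317 - 65380) = 1/(4*(1/312)*(1/317)*(-35 + 292032 + 4056) - 65380) = 1/(4*(1/312)*(1/317)*296053 - 65380) = 1/(296053/24726 - 65380) = 1/(-1616289827/24726) = -24726/1616289827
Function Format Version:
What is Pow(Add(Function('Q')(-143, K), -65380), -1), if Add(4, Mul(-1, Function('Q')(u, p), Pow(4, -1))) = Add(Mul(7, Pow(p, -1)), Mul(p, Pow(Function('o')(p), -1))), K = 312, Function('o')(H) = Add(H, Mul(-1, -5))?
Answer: Rational(-24726, 1616289827) ≈ -1.5298e-5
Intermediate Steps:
Function('o')(H) = Add(5, H) (Function('o')(H) = Add(H, 5) = Add(5, H))
Function('Q')(u, p) = Add(16, Mul(-28, Pow(p, -1)), Mul(-4, p, Pow(Add(5, p), -1))) (Function('Q')(u, p) = Add(16, Mul(-4, Add(Mul(7, Pow(p, -1)), Mul(p, Pow(Add(5, p), -1))))) = Add(16, Add(Mul(-28, Pow(p, -1)), Mul(-4, p, Pow(Add(5, p), -1)))) = Add(16, Mul(-28, Pow(p, -1)), Mul(-4, p, Pow(Add(5, p), -1))))
Pow(Add(Function('Q')(-143, K), -65380), -1) = Pow(Add(Mul(4, Pow(312, -1), Pow(Add(5, 312), -1), Add(-35, Mul(3, Pow(312, 2)), Mul(13, 312))), -65380), -1) = Pow(Add(Mul(4, Rational(1, 312), Pow(317, -1), Add(-35, Mul(3, 97344), 4056)), -65380), -1) = Pow(Add(Mul(4, Rational(1, 312), Rational(1, 317), Add(-35, 292032, 4056)), -65380), -1) = Pow(Add(Mul(4, Rational(1, 312), Rational(1, 317), 296053), -65380), -1) = Pow(Add(Rational(296053, 24726), -65380), -1) = Pow(Rational(-1616289827, 24726), -1) = Rational(-24726, 1616289827)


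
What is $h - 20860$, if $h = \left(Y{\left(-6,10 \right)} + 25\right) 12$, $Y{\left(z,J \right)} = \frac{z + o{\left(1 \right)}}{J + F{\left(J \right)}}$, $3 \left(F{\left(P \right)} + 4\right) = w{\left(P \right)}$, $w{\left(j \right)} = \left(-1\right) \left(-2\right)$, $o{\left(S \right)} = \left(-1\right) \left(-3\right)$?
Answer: $- \frac{102827}{5} \approx -20565.0$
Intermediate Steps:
$o{\left(S \right)} = 3$
$w{\left(j \right)} = 2$
$F{\left(P \right)} = - \frac{10}{3}$ ($F{\left(P \right)} = -4 + \frac{1}{3} \cdot 2 = -4 + \frac{2}{3} = - \frac{10}{3}$)
$Y{\left(z,J \right)} = \frac{3 + z}{- \frac{10}{3} + J}$ ($Y{\left(z,J \right)} = \frac{z + 3}{J - \frac{10}{3}} = \frac{3 + z}{- \frac{10}{3} + J}$)
$h = \frac{1473}{5}$ ($h = \left(\frac{3 \left(3 - 6\right)}{-10 + 3 \cdot 10} + 25\right) 12 = \left(3 \frac{1}{-10 + 30} \left(-3\right) + 25\right) 12 = \left(3 \cdot \frac{1}{20} \left(-3\right) + 25\right) 12 = \left(- \frac{9}{20} + 25\right) 12 = \frac{491}{20} \cdot 12 = \frac{1473}{5} \approx 294.6$)
$h - 20860 = \frac{1473}{5} - 20860 = - \frac{102827}{5}$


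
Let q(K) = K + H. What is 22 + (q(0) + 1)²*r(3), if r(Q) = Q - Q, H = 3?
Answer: 22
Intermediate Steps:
r(Q) = 0
q(K) = 3 + K (q(K) = K + 3 = 3 + K)
22 + (q(0) + 1)²*r(3) = 22 + ((3 + 0) + 1)²*0 = 22 + (3 + 1)²*0 = 22 + 4²*0 = 22 + 16*0 = 22 + 0 = 22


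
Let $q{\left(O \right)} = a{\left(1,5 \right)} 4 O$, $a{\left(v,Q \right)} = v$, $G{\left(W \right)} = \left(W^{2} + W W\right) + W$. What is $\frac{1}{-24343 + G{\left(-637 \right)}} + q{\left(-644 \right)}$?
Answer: $- \frac{2026173407}{786558} \approx -2576.0$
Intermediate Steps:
$G{\left(W \right)} = W + 2 W^{2}$ ($G{\left(W \right)} = \left(W^{2} + W^{2}\right) + W = 2 W^{2} + W = W + 2 W^{2}$)
$q{\left(O \right)} = 4 O$ ($q{\left(O \right)} = 1 \cdot 4 O = 4 O$)
$\frac{1}{-24343 + G{\left(-637 \right)}} + q{\left(-644 \right)} = \frac{1}{-24343 - 637 \left(1 + 2 \left(-637\right)\right)} + 4 \left(-644\right) = \frac{1}{-24343 - 637 \left(1 - 1274\right)} - 2576 = \frac{1}{-24343 - -810901} - 2576 = \frac{1}{-24343 + 810901} - 2576 = \frac{1}{786558} - 2576 = - \frac{2026173407}{786558}$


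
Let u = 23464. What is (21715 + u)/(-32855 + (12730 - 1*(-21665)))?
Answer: 45179/1540 ≈ 29.337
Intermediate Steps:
(21715 + u)/(-32855 + (12730 - 1*(-21665))) = (21715 + 23464)/(-32855 + (12730 - 1*(-21665))) = 45179/(-32855 + (12730 + 21665)) = 45179/(-32855 + 34395) = 45179/1540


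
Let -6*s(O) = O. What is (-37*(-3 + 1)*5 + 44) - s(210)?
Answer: 449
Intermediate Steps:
s(O) = -O/6
(-37*(-3 + 1)*5 + 44) - s(210) = (-37*(-3 + 1)*5 + 44) - (-1)*210/6 = (-(-74)*5 + 44) - 1*(-35) = (-37*(-10) + 44) + 35 = (370 + 44) + 35 = 414 + 35 = 449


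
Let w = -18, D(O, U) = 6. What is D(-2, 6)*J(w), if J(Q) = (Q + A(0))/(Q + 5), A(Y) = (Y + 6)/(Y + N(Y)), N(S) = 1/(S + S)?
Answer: 108/13 ≈ 8.3077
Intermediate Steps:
N(S) = 1/(2*S)
A(Y) = (6 + Y)/(Y + 1/(2*Y)) (A(Y) = (Y + 6)/(Y + 1/(2*Y)) = (6 + Y)/(Y + 1/(2*Y)))
J(Q) = Q/(5 + Q) (J(Q) = (Q + 2*0*(6 + 0)/(1 + 2*0²))/(Q + 5) = (Q + 2*0*6/(1 + 2*0))/(5 + Q) = (Q + 2*0*6/(1 + 0))/(5 + Q) = (Q + 2*0*6/1)/(5 + Q) = (Q + 2*0*1*6)/(5 + Q) = (Q + 0)/(5 + Q) = Q/(5 + Q))
D(-2, 6)*J(w) = 6*(-18/(5 - 18)) = 6*(-18/(-13)) = 6*(-18*(-1/13)) = 6*(18/13) = 108/13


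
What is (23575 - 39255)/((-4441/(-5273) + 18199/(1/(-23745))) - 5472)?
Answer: 8268064/227867804903 ≈ 3.6284e-5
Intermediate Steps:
(23575 - 39255)/((-4441/(-5273) + 18199/(1/(-23745))) - 5472) = -15680/((-4441*(-1/5273) + 18199/(-1/23745)) - 5472) = -15680/((4441/5273 + 18199*(-23745)) - 5472) = -15680/((4441/5273 - 432135255) - 5472) = -15680/(-2278649195174/5273 - 5472) = -15680/(-2278678049030/5273) = -15680*(-5273/2278678049030) = 8268064/227867804903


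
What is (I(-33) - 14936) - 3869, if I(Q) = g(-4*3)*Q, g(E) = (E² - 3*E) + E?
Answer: -24349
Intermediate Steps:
g(E) = E² - 2*E
I(Q) = 168*Q (I(Q) = ((-4*3)*(-2 - 4*3))*Q = (-12*(-2 - 12))*Q = (-12*(-14))*Q = 168*Q)
(I(-33) - 14936) - 3869 = (168*(-33) - 14936) - 3869 = (-5544 - 14936) - 3869 = -20480 - 3869 = -24349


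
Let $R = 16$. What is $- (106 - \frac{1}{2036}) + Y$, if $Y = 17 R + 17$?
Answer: $\frac{372589}{2036} \approx 183.0$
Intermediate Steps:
$Y = 289$ ($Y = 17 \cdot 16 + 17 = 272 + 17 = 289$)
$- (106 - \frac{1}{2036}) + Y = - (106 - \frac{1}{2036}) + 289 = \left(-1\right) \frac{215815}{2036} + 289 = - \frac{215815}{2036} + 289 = \frac{372589}{2036}$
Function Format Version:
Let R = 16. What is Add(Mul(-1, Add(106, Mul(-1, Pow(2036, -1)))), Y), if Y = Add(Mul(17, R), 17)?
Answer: Rational(372589, 2036) ≈ 183.00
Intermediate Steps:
Y = 289 (Y = Add(Mul(17, 16), 17) = Add(272, 17) = 289)
Add(Mul(-1, Add(106, Mul(-1, Pow(2036, -1)))), Y) = Add(Mul(-1, Add(106, Mul(-1, Pow(2036, -1)))), 289) = Add(Mul(-1, Add(106, Mul(-1, Rational(1, 2036)))), 289) = Add(Mul(-1, Add(106, Rational(-1, 2036))), 289) = Add(Mul(-1, Rational(215815, 2036)), 289) = Add(Rational(-215815, 2036), 289) = Rational(372589, 2036)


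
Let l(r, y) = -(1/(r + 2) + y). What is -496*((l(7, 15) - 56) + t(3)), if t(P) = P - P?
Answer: 317440/9 ≈ 35271.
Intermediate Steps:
t(P) = 0
l(r, y) = -y - 1/(2 + r) (l(r, y) = -(1/(2 + r) + y) = -(y + 1/(2 + r)) = -y - 1/(2 + r))
-496*((l(7, 15) - 56) + t(3)) = -496*(((-1 - 2*15 - 1*7*15)/(2 + 7) - 56) + 0) = -496*(((-1 - 30 - 105)/9 - 56) + 0) = -496*(((⅑)*(-136) - 56) + 0) = -496*((-136/9 - 56) + 0) = -496*(-640/9 + 0) = -496*(-640/9) = 317440/9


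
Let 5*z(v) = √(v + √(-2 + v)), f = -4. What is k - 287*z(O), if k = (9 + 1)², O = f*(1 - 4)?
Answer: 100 - 287*√(12 + √10)/5 ≈ -123.51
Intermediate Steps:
O = 12 (O = -4*(1 - 4) = -4*(-3) = 12)
z(v) = √(v + √(-2 + v))/5
k = 100 (k = 10² = 100)
k - 287*z(O) = 100 - 287*√(12 + √(-2 + 12))/5 = 100 - 287*√(12 + √10)/5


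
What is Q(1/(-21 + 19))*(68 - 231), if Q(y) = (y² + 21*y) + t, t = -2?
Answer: 7987/4 ≈ 1996.8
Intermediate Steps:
Q(y) = -2 + y² + 21*y (Q(y) = (y² + 21*y) - 2 = -2 + y² + 21*y)
Q(1/(-21 + 19))*(68 - 231) = (-2 + (1/(-21 + 19))² + 21/(-21 + 19))*(68 - 231) = (-2 + (1/(-2))² + 21/(-2))*(-163) = (-2 + (-½)² + 21*(-½))*(-163) = (-2 + ¼ - 21/2)*(-163) = -49/4*(-163) = 7987/4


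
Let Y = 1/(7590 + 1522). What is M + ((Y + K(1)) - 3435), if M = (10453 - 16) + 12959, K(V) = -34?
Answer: 181574825/9112 ≈ 19927.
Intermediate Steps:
Y = 1/9112 ≈ 0.00010975
M = 23396 (M = 10437 + 12959 = 23396)
M + ((Y + K(1)) - 3435) = 23396 + ((1/9112 - 34) - 3435) = 23396 + (-309807/9112 - 3435) = 23396 - 31609527/9112 = 181574825/9112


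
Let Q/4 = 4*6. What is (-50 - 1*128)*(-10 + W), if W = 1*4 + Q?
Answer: -16020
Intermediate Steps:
Q = 96 (Q = 4*(4*6) = 4*24 = 96)
W = 100 (W = 1*4 + 96 = 4 + 96 = 100)
(-50 - 1*128)*(-10 + W) = (-50 - 1*128)*(-10 + 100) = (-50 - 128)*90 = -178*90 = -16020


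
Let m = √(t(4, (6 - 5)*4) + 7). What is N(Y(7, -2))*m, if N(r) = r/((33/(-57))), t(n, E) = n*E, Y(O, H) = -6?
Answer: 114*√23/11 ≈ 49.702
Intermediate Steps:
t(n, E) = E*n
m = √23 (m = √(((6 - 5)*4)*4 + 7) = √((1*4)*4 + 7) = √(4*4 + 7) = √(16 + 7) = √23 ≈ 4.7958)
N(r) = -19*r/11 (N(r) = r/((33*(-1/57))) = r/(-11/19) = r*(-19/11) = -19*r/11)
N(Y(7, -2))*m = (-19/11*(-6))*√23 = 114*√23/11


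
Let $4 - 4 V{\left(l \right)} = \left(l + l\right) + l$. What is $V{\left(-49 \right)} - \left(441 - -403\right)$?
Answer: $- \frac{3225}{4} \approx -806.25$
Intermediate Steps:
$V{\left(l \right)} = 1 - \frac{3 l}{4}$ ($V{\left(l \right)} = 1 - \frac{\left(l + l\right) + l}{4} = 1 - \frac{2 l + l}{4} = 1 - \frac{3 l}{4}$)
$V{\left(-49 \right)} - \left(441 - -403\right) = \left(1 - - \frac{147}{4}\right) - \left(441 - -403\right) = \left(1 + \frac{147}{4}\right) - \left(441 + 403\right) = \frac{151}{4} - 844 = - \frac{3225}{4}$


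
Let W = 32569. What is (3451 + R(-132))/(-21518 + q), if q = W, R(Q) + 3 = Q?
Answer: 3316/11051 ≈ 0.30006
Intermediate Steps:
R(Q) = -3 + Q
q = 32569
(3451 + R(-132))/(-21518 + q) = (3451 + (-3 - 132))/(-21518 + 32569) = (3451 - 135)/11051 = 3316*(1/11051) = 3316/11051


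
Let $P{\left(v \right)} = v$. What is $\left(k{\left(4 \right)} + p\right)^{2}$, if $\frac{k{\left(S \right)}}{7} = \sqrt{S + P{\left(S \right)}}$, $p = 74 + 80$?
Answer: $24108 + 4312 \sqrt{2} \approx 30206.0$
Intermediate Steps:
$p = 154$
$k{\left(S \right)} = 7 \sqrt{2} \sqrt{S}$ ($k{\left(S \right)} = 7 \sqrt{S + S} = 7 \sqrt{2 S} = 7 \sqrt{2} \sqrt{S}$)
$\left(k{\left(4 \right)} + p\right)^{2} = \left(7 \sqrt{2} \sqrt{4} + 154\right)^{2} = \left(7 \sqrt{2} \cdot 2 + 154\right)^{2} = \left(14 \sqrt{2} + 154\right)^{2} = \left(154 + 14 \sqrt{2}\right)^{2}$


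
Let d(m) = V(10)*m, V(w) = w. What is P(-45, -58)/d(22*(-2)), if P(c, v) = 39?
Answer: -39/440 ≈ -0.088636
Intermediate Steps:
d(m) = 10*m
P(-45, -58)/d(22*(-2)) = 39/((10*(22*(-2)))) = 39/((10*(-44))) = 39/(-440) = 39*(-1/440) = -39/440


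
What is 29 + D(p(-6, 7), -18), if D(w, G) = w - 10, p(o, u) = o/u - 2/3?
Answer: 367/21 ≈ 17.476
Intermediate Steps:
p(o, u) = -2/3 + o/u (p(o, u) = o/u - 2*1/3 = o/u - 2/3 = -2/3 + o/u)
D(w, G) = -10 + w
29 + D(p(-6, 7), -18) = 29 + (-10 + (-2/3 - 6/7)) = 29 + (-10 - 32/21) = 29 - 242/21 = 367/21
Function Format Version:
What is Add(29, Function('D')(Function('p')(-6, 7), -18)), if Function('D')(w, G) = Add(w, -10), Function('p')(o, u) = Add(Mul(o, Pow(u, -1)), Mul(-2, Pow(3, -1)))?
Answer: Rational(367, 21) ≈ 17.476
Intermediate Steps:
Function('p')(o, u) = Add(Rational(-2, 3), Mul(o, Pow(u, -1))) (Function('p')(o, u) = Add(Mul(o, Pow(u, -1)), Mul(-2, Rational(1, 3))) = Add(Mul(o, Pow(u, -1)), Rational(-2, 3)) = Add(Rational(-2, 3), Mul(o, Pow(u, -1))))
Function('D')(w, G) = Add(-10, w)
Add(29, Function('D')(Function('p')(-6, 7), -18)) = Add(29, Add(-10, Add(Rational(-2, 3), Mul(-6, Pow(7, -1))))) = Add(29, Add(-10, Add(Rational(-2, 3), Mul(-6, Rational(1, 7))))) = Add(29, Add(-10, Add(Rational(-2, 3), Rational(-6, 7)))) = Add(29, Add(-10, Rational(-32, 21))) = Add(29, Rational(-242, 21)) = Rational(367, 21)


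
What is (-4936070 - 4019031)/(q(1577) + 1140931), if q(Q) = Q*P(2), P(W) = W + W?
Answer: -8955101/1147239 ≈ -7.8058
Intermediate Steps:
P(W) = 2*W
q(Q) = 4*Q (q(Q) = Q*(2*2) = Q*4 = 4*Q)
(-4936070 - 4019031)/(q(1577) + 1140931) = (-4936070 - 4019031)/(4*1577 + 1140931) = -8955101/(6308 + 1140931) = -8955101/1147239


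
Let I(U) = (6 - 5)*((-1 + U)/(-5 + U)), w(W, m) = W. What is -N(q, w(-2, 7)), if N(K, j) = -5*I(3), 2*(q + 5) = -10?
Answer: -5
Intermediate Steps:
q = -10 (q = -5 + (1/2)*(-10) = -5 - 5 = -10)
I(U) = (-1 + U)/(-5 + U) (I(U) = 1*((-1 + U)/(-5 + U)) = (-1 + U)/(-5 + U))
N(K, j) = 5 (N(K, j) = -5*(-1 + 3)/(-5 + 3) = -5*2/(-2) = -(-5)*2/2 = -5*(-1) = 5)
-N(q, w(-2, 7)) = -1*5 = -5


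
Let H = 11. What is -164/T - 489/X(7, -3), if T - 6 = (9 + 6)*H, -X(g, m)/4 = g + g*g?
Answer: 46883/38304 ≈ 1.2240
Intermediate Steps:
X(g, m) = -4*g - 4*g² (X(g, m) = -4*(g + g*g) = -4*(g + g²) = -4*g - 4*g²)
T = 171 (T = 6 + (9 + 6)*11 = 6 + 15*11 = 6 + 165 = 171)
-164/T - 489/X(7, -3) = -164/171 - 489*(-1/(28*(1 + 7))) = -164*1/171 - 489/((-4*7*8)) = -164/171 - 489/(-224) = -164/171 - 489*(-1/224) = -164/171 + 489/224 = 46883/38304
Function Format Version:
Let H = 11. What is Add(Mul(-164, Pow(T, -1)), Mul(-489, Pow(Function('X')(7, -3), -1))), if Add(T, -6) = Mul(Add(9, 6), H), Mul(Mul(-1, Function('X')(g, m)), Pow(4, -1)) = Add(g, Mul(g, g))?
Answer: Rational(46883, 38304) ≈ 1.2240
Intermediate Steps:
Function('X')(g, m) = Add(Mul(-4, g), Mul(-4, Pow(g, 2))) (Function('X')(g, m) = Mul(-4, Add(g, Mul(g, g))) = Mul(-4, Add(g, Pow(g, 2))) = Add(Mul(-4, g), Mul(-4, Pow(g, 2))))
T = 171 (T = Add(6, Mul(Add(9, 6), 11)) = Add(6, Mul(15, 11)) = Add(6, 165) = 171)
Add(Mul(-164, Pow(T, -1)), Mul(-489, Pow(Function('X')(7, -3), -1))) = Add(Mul(-164, Pow(171, -1)), Mul(-489, Pow(Mul(-4, 7, Add(1, 7)), -1))) = Add(Mul(-164, Rational(1, 171)), Mul(-489, Pow(Mul(-4, 7, 8), -1))) = Add(Rational(-164, 171), Mul(-489, Pow(-224, -1))) = Add(Rational(-164, 171), Mul(-489, Rational(-1, 224))) = Add(Rational(-164, 171), Rational(489, 224)) = Rational(46883, 38304)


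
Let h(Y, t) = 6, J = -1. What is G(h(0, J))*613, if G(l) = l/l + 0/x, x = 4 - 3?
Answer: 613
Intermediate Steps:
x = 1
G(l) = 1 (G(l) = l/l + 0/1 = 1 + 0*1 = 1 + 0 = 1)
G(h(0, J))*613 = 1*613 = 613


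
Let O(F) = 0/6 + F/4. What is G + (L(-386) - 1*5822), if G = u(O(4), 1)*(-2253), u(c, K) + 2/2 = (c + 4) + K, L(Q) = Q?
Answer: -17473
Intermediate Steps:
O(F) = F/4 (O(F) = 0*(1/6) + F*(1/4) = 0 + F/4 = F/4)
u(c, K) = 3 + K + c (u(c, K) = -1 + ((c + 4) + K) = -1 + ((4 + c) + K) = -1 + (4 + K + c) = 3 + K + c)
G = -11265 (G = (3 + 1 + (1/4)*4)*(-2253) = (3 + 1 + 1)*(-2253) = 5*(-2253) = -11265)
G + (L(-386) - 1*5822) = -11265 + (-386 - 1*5822) = -11265 + (-386 - 5822) = -11265 - 6208 = -17473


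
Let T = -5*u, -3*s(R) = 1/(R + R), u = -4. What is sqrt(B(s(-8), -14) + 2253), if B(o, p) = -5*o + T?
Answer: sqrt(327297)/12 ≈ 47.675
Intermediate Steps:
s(R) = -1/(6*R) (s(R) = -1/(3*(R + R)) = -1/(2*R)/3 = -1/(6*R))
T = 20 (T = -5*(-4) = 20)
B(o, p) = 20 - 5*o (B(o, p) = -5*o + 20 = 20 - 5*o)
sqrt(B(s(-8), -14) + 2253) = sqrt((20 - (-5)/(6*(-8))) + 2253) = sqrt((20 - (-5)*(-1)/(6*8)) + 2253) = sqrt((20 - 5*1/48) + 2253) = sqrt((20 - 5/48) + 2253) = sqrt(955/48 + 2253) = sqrt(109099/48) = sqrt(327297)/12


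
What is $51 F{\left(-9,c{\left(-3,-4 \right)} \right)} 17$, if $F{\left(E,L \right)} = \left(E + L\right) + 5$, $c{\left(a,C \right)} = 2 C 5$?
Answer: $-38148$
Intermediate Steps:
$c{\left(a,C \right)} = 10 C$
$F{\left(E,L \right)} = 5 + E + L$
$51 F{\left(-9,c{\left(-3,-4 \right)} \right)} 17 = 51 \left(5 - 9 + 10 \left(-4\right)\right) 17 = 51 \left(5 - 9 - 40\right) 17 = 51 \left(-44\right) 17 = \left(-2244\right) 17 = -38148$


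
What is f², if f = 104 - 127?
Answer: 529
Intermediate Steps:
f = -23
f² = (-23)² = 529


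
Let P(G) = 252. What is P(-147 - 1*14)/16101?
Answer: 28/1789 ≈ 0.015651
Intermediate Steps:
P(-147 - 1*14)/16101 = 252/16101 = 252*(1/16101) = 28/1789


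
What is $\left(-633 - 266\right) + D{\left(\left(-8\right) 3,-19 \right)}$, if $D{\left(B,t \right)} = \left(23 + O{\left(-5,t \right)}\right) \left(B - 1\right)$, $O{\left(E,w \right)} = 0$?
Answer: $-1474$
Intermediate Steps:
$D{\left(B,t \right)} = -23 + 23 B$ ($D{\left(B,t \right)} = \left(23 + 0\right) \left(B - 1\right) = 23 \left(-1 + B\right) = -23 + 23 B$)
$\left(-633 - 266\right) + D{\left(\left(-8\right) 3,-19 \right)} = \left(-633 - 266\right) + \left(-23 + 23 \left(\left(-8\right) 3\right)\right) = \left(-633 - 266\right) + \left(-23 + 23 \left(-24\right)\right) = \left(-633 - 266\right) - 575 = -899 - 575 = -1474$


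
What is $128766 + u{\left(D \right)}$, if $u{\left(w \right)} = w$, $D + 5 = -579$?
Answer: $128182$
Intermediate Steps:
$D = -584$ ($D = -5 - 579 = -584$)
$128766 + u{\left(D \right)} = 128766 - 584 = 128182$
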